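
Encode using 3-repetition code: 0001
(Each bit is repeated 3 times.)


Each bit -> 3 copies

000000000111


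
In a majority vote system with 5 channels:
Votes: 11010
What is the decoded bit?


Ones: 3 out of 5
Threshold: 3

1 (3/5 voted 1)


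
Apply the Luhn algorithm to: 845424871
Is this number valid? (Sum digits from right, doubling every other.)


Luhn sum = 53
53 mod 10 = 3

Invalid (Luhn sum mod 10 = 3)


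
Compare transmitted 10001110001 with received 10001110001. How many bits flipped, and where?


XOR: 00000000000

0 errors (received matches sent)


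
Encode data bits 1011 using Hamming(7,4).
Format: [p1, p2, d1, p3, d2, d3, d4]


Parity bits: p1=0, p2=1, p3=0

0110011


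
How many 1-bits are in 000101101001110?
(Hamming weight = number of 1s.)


Counting 1s in 000101101001110

7


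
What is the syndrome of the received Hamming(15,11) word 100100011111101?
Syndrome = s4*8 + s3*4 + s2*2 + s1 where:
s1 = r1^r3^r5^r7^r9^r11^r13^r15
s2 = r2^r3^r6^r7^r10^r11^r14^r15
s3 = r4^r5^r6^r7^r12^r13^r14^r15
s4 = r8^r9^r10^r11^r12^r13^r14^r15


s1=1, s2=1, s3=0, s4=1

Syndrome = 11 (error at position 11)


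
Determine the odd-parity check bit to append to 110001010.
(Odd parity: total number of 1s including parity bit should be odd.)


Number of 1s in data: 4
Parity bit: 1

1


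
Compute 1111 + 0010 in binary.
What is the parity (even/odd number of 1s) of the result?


1111 = 15
0010 = 2
Sum = 17 = 10001
1s count = 2

even parity (2 ones in 10001)


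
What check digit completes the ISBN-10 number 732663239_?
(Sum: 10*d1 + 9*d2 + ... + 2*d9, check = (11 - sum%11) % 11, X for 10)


Weighted sum: 241
241 mod 11 = 10

Check digit: 1


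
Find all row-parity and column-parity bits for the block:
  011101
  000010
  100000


Row parities: 011
Column parities: 111111

Row P: 011, Col P: 111111, Corner: 0


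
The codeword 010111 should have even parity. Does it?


Number of 1s: 4

Yes, parity is correct (4 ones)


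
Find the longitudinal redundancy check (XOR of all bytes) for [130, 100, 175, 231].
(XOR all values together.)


XOR chain: 130 ^ 100 ^ 175 ^ 231 = 174

174


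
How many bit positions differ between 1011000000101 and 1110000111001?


XOR: 0101000111100
Count of 1s: 6

6


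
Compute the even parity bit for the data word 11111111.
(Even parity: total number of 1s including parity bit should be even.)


Number of 1s in data: 8
Parity bit: 0

0


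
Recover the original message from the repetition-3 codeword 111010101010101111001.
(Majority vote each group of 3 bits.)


Groups: 111, 010, 101, 010, 101, 111, 001
Majority votes: 1010110

1010110


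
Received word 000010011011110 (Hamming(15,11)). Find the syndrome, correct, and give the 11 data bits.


Syndrome = 0: no error detected

Data: 01001011110 (no errors)


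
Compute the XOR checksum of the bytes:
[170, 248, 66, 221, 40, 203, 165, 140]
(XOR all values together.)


XOR chain: 170 ^ 248 ^ 66 ^ 221 ^ 40 ^ 203 ^ 165 ^ 140 = 7

7


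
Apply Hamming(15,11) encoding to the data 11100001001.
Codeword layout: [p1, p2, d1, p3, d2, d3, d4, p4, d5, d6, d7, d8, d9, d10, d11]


Parity bits: p1=1, p2=1, p3=0, p4=0

111011000001001


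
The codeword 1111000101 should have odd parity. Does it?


Number of 1s: 6

No, parity error (6 ones)


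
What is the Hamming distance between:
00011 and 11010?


XOR: 11001
Count of 1s: 3

3


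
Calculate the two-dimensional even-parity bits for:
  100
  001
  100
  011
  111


Row parities: 11101
Column parities: 101

Row P: 11101, Col P: 101, Corner: 0


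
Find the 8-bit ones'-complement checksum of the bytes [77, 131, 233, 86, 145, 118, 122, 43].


Sum = 955 mod 256 = 187
Complement = 68

68


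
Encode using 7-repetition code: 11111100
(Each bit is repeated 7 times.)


Each bit -> 7 copies

11111111111111111111111111111111111111111100000000000000


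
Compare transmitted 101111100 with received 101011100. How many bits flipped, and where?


XOR: 000100000

1 error(s) at position(s): 3


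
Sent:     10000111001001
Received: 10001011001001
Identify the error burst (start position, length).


XOR: 00001100000000

Burst at position 4, length 2


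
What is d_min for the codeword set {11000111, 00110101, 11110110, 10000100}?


Comparing all pairs, minimum distance: 3
Can detect 2 errors, correct 1 errors

3


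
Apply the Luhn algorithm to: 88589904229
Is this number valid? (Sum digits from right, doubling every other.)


Luhn sum = 68
68 mod 10 = 8

Invalid (Luhn sum mod 10 = 8)


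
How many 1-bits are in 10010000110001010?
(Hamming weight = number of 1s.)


Counting 1s in 10010000110001010

6


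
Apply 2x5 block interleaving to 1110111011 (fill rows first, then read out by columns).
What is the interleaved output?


Matrix:
  11101
  11011
Read columns: 1111100111

1111100111


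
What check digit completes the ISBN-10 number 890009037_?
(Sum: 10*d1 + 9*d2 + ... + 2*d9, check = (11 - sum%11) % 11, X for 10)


Weighted sum: 229
229 mod 11 = 9

Check digit: 2


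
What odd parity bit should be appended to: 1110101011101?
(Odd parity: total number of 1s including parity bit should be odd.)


Number of 1s in data: 9
Parity bit: 0

0


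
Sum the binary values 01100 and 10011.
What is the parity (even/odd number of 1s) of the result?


01100 = 12
10011 = 19
Sum = 31 = 11111
1s count = 5

odd parity (5 ones in 11111)


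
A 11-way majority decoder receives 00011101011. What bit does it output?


Ones: 6 out of 11
Threshold: 6

1 (6/11 voted 1)


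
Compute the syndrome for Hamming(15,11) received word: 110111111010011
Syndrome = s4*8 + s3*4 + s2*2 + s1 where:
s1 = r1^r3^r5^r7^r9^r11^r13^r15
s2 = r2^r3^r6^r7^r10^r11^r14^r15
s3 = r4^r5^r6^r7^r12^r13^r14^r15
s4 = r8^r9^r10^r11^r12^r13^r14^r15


s1=0, s2=0, s3=0, s4=1

Syndrome = 8 (error at position 8)


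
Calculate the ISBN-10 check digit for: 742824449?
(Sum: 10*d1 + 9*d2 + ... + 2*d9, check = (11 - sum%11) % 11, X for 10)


Weighted sum: 256
256 mod 11 = 3

Check digit: 8


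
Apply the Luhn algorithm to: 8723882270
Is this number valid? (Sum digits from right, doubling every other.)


Luhn sum = 47
47 mod 10 = 7

Invalid (Luhn sum mod 10 = 7)


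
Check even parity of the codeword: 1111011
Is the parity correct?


Number of 1s: 6

Yes, parity is correct (6 ones)


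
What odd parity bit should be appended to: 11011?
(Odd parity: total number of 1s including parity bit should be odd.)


Number of 1s in data: 4
Parity bit: 1

1


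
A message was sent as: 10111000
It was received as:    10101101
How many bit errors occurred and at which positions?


XOR: 00010101

3 error(s) at position(s): 3, 5, 7


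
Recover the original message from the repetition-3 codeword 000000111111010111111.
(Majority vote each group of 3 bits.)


Groups: 000, 000, 111, 111, 010, 111, 111
Majority votes: 0011011

0011011


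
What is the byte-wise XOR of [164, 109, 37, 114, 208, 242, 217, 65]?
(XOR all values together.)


XOR chain: 164 ^ 109 ^ 37 ^ 114 ^ 208 ^ 242 ^ 217 ^ 65 = 36

36


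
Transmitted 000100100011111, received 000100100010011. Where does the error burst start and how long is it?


XOR: 000000000001100

Burst at position 11, length 2


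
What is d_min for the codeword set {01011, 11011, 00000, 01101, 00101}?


Comparing all pairs, minimum distance: 1
Can detect 0 errors, correct 0 errors

1


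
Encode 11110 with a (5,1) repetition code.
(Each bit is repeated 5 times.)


Each bit -> 5 copies

1111111111111111111100000


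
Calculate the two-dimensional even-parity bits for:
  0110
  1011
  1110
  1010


Row parities: 0110
Column parities: 1001

Row P: 0110, Col P: 1001, Corner: 0


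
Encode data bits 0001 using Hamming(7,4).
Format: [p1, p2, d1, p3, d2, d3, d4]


Parity bits: p1=1, p2=1, p3=1

1101001


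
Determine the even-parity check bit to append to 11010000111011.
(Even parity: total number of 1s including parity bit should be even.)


Number of 1s in data: 8
Parity bit: 0

0


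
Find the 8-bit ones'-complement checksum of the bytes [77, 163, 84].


Sum = 324 mod 256 = 68
Complement = 187

187


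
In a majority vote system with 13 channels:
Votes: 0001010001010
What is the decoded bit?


Ones: 4 out of 13
Threshold: 7

0 (4/13 voted 1)


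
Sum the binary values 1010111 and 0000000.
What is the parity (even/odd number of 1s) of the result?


1010111 = 87
0000000 = 0
Sum = 87 = 1010111
1s count = 5

odd parity (5 ones in 1010111)


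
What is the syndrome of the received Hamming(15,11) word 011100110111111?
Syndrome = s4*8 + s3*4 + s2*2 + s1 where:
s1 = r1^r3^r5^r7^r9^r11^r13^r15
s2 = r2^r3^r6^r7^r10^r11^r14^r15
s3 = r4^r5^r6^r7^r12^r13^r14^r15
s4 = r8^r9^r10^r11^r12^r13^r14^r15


s1=1, s2=1, s3=0, s4=1

Syndrome = 11 (error at position 11)


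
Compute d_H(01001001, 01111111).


XOR: 00110110
Count of 1s: 4

4


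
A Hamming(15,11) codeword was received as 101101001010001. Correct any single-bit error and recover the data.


Syndrome = 13: error at position 13

Data: 10101010101 (corrected bit 13)


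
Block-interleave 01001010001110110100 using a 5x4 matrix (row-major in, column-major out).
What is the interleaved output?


Matrix:
  0100
  1010
  0011
  1011
  0100
Read columns: 01010100010111000110

01010100010111000110


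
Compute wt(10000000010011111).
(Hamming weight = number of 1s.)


Counting 1s in 10000000010011111

7


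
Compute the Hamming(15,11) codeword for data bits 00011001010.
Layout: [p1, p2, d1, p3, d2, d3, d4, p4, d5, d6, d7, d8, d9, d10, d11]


Parity bits: p1=0, p2=0, p3=1, p4=1

000100111001010


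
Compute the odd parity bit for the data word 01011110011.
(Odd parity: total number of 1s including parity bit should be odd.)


Number of 1s in data: 7
Parity bit: 0

0


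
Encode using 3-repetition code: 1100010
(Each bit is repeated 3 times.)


Each bit -> 3 copies

111111000000000111000


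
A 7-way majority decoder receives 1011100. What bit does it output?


Ones: 4 out of 7
Threshold: 4

1 (4/7 voted 1)


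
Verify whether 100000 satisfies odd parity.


Number of 1s: 1

Yes, parity is correct (1 ones)


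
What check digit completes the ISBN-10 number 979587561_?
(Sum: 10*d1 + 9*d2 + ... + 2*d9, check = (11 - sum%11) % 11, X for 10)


Weighted sum: 383
383 mod 11 = 9

Check digit: 2


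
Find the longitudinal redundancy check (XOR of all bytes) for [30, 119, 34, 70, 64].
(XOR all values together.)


XOR chain: 30 ^ 119 ^ 34 ^ 70 ^ 64 = 77

77


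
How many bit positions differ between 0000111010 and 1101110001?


XOR: 1101001011
Count of 1s: 6

6


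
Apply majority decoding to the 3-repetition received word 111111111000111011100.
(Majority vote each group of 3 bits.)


Groups: 111, 111, 111, 000, 111, 011, 100
Majority votes: 1110110

1110110


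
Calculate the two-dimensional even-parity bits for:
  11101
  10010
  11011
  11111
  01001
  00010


Row parities: 000101
Column parities: 00000

Row P: 000101, Col P: 00000, Corner: 0


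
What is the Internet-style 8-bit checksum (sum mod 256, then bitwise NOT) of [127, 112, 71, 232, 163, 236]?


Sum = 941 mod 256 = 173
Complement = 82

82


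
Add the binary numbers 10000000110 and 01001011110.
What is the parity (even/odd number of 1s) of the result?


10000000110 = 1030
01001011110 = 606
Sum = 1636 = 11001100100
1s count = 5

odd parity (5 ones in 11001100100)


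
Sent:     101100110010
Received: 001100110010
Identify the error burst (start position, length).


XOR: 100000000000

Burst at position 0, length 1


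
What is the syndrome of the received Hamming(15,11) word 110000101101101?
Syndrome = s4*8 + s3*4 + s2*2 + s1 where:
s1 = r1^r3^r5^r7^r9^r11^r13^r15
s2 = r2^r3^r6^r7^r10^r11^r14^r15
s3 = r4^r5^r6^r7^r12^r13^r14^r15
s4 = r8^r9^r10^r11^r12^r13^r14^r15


s1=1, s2=0, s3=0, s4=1

Syndrome = 9 (error at position 9)


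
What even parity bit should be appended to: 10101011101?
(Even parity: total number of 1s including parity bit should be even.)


Number of 1s in data: 7
Parity bit: 1

1


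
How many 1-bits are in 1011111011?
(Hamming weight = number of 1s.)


Counting 1s in 1011111011

8


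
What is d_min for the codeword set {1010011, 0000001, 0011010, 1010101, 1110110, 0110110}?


Comparing all pairs, minimum distance: 1
Can detect 0 errors, correct 0 errors

1


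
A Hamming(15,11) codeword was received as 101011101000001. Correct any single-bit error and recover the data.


Syndrome = 0: no error detected

Data: 11111000001 (no errors)


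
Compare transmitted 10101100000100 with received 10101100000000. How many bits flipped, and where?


XOR: 00000000000100

1 error(s) at position(s): 11


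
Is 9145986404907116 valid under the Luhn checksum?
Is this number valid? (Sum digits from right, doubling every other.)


Luhn sum = 74
74 mod 10 = 4

Invalid (Luhn sum mod 10 = 4)


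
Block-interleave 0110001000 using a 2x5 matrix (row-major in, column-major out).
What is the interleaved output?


Matrix:
  01100
  01000
Read columns: 0011100000

0011100000


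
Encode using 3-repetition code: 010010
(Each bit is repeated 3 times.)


Each bit -> 3 copies

000111000000111000


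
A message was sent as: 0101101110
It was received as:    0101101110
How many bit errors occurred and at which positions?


XOR: 0000000000

0 errors (received matches sent)


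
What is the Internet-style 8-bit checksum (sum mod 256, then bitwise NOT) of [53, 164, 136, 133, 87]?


Sum = 573 mod 256 = 61
Complement = 194

194


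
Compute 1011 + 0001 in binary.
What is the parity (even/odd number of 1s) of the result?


1011 = 11
0001 = 1
Sum = 12 = 1100
1s count = 2

even parity (2 ones in 1100)


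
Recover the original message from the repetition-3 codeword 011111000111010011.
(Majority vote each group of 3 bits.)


Groups: 011, 111, 000, 111, 010, 011
Majority votes: 110101

110101


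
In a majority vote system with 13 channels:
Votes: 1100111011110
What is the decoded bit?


Ones: 9 out of 13
Threshold: 7

1 (9/13 voted 1)


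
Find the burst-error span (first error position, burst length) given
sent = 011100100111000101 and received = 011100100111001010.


XOR: 000000000000001111

Burst at position 14, length 4


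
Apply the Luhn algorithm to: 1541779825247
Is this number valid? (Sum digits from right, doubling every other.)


Luhn sum = 56
56 mod 10 = 6

Invalid (Luhn sum mod 10 = 6)


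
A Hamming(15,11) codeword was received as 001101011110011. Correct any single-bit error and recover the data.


Syndrome = 0: no error detected

Data: 10101110011 (no errors)


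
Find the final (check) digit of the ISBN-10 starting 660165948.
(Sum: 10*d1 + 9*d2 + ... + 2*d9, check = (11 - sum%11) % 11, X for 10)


Weighted sum: 246
246 mod 11 = 4

Check digit: 7


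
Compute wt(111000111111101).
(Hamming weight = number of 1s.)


Counting 1s in 111000111111101

11


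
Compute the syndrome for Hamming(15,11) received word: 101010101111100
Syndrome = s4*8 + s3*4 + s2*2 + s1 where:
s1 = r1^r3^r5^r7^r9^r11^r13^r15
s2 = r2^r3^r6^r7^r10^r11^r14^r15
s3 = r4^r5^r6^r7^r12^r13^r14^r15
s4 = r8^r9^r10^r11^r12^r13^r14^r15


s1=1, s2=0, s3=0, s4=1

Syndrome = 9 (error at position 9)


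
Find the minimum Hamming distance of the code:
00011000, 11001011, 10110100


Comparing all pairs, minimum distance: 4
Can detect 3 errors, correct 1 errors

4


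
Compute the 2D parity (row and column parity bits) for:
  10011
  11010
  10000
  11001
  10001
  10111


Row parities: 111100
Column parities: 00110

Row P: 111100, Col P: 00110, Corner: 0


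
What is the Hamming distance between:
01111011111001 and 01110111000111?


XOR: 00001100111110
Count of 1s: 7

7


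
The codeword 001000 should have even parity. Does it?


Number of 1s: 1

No, parity error (1 ones)


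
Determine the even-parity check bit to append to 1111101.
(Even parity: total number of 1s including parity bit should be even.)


Number of 1s in data: 6
Parity bit: 0

0


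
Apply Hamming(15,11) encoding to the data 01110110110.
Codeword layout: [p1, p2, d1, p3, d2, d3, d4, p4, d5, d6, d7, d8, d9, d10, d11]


Parity bits: p1=0, p2=1, p3=1, p4=0

010111100110110


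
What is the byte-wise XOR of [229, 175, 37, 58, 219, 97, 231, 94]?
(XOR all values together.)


XOR chain: 229 ^ 175 ^ 37 ^ 58 ^ 219 ^ 97 ^ 231 ^ 94 = 86

86


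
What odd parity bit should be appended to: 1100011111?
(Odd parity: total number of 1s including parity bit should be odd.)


Number of 1s in data: 7
Parity bit: 0

0


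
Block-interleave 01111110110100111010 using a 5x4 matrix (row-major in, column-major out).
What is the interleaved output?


Matrix:
  0111
  1110
  1101
  0011
  1010
Read columns: 01101111001101110110

01101111001101110110


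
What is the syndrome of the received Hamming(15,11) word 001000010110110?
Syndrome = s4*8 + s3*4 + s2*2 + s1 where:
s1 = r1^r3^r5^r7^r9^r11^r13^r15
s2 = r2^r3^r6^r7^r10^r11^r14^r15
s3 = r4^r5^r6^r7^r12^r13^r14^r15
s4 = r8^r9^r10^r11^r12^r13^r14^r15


s1=1, s2=0, s3=0, s4=1

Syndrome = 9 (error at position 9)


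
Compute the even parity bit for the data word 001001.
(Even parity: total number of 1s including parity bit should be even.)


Number of 1s in data: 2
Parity bit: 0

0


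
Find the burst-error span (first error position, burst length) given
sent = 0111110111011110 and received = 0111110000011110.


XOR: 0000000111000000

Burst at position 7, length 3


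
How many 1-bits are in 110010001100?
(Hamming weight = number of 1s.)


Counting 1s in 110010001100

5


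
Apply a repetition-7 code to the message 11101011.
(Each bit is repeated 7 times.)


Each bit -> 7 copies

11111111111111111111100000001111111000000011111111111111


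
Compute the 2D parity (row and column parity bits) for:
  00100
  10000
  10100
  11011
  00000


Row parities: 11000
Column parities: 11011

Row P: 11000, Col P: 11011, Corner: 0


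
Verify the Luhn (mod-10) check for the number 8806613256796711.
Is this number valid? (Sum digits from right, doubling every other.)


Luhn sum = 67
67 mod 10 = 7

Invalid (Luhn sum mod 10 = 7)


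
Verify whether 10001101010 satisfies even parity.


Number of 1s: 5

No, parity error (5 ones)


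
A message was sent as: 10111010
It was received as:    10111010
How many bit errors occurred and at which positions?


XOR: 00000000

0 errors (received matches sent)


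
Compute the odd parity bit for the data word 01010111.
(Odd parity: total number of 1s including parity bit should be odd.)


Number of 1s in data: 5
Parity bit: 0

0


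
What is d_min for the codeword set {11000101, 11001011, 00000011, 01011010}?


Comparing all pairs, minimum distance: 3
Can detect 2 errors, correct 1 errors

3


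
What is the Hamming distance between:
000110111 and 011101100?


XOR: 011011011
Count of 1s: 6

6


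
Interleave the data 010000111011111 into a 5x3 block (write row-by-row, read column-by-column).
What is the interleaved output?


Matrix:
  010
  000
  111
  011
  111
Read columns: 001011011100111

001011011100111


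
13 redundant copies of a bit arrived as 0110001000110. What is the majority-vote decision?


Ones: 5 out of 13
Threshold: 7

0 (5/13 voted 1)


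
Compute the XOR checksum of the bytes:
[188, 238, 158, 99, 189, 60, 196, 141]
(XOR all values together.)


XOR chain: 188 ^ 238 ^ 158 ^ 99 ^ 189 ^ 60 ^ 196 ^ 141 = 103

103


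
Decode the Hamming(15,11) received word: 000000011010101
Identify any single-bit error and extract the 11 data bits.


Syndrome = 8: error at position 8

Data: 00001010101 (corrected bit 8)


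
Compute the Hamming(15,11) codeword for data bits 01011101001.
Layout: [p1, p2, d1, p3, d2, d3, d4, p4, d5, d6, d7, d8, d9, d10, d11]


Parity bits: p1=0, p2=1, p3=0, p4=0

010010101101001


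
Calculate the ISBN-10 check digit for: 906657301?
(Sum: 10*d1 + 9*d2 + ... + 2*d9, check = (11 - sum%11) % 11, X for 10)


Weighted sum: 259
259 mod 11 = 6

Check digit: 5


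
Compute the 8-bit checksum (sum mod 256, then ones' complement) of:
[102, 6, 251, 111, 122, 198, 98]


Sum = 888 mod 256 = 120
Complement = 135

135


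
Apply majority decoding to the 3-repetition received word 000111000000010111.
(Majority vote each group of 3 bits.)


Groups: 000, 111, 000, 000, 010, 111
Majority votes: 010001

010001


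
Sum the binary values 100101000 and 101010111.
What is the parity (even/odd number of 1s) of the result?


100101000 = 296
101010111 = 343
Sum = 639 = 1001111111
1s count = 8

even parity (8 ones in 1001111111)


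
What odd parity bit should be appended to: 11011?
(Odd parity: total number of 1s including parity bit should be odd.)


Number of 1s in data: 4
Parity bit: 1

1


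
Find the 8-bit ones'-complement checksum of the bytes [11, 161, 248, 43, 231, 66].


Sum = 760 mod 256 = 248
Complement = 7

7


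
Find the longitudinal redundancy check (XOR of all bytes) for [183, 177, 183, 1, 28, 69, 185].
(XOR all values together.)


XOR chain: 183 ^ 177 ^ 183 ^ 1 ^ 28 ^ 69 ^ 185 = 80

80


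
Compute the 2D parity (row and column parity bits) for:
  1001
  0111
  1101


Row parities: 011
Column parities: 0011

Row P: 011, Col P: 0011, Corner: 0


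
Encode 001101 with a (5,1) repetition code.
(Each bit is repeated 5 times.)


Each bit -> 5 copies

000000000011111111110000011111


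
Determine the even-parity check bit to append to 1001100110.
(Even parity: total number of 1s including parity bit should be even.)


Number of 1s in data: 5
Parity bit: 1

1


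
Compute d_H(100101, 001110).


XOR: 101011
Count of 1s: 4

4


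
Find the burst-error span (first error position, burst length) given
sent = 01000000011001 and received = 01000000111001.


XOR: 00000000100000

Burst at position 8, length 1


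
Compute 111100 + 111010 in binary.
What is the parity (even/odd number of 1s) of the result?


111100 = 60
111010 = 58
Sum = 118 = 1110110
1s count = 5

odd parity (5 ones in 1110110)


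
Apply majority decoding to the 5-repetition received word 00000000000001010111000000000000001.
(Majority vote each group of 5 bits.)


Groups: 00000, 00000, 00010, 10111, 00000, 00000, 00001
Majority votes: 0001000

0001000


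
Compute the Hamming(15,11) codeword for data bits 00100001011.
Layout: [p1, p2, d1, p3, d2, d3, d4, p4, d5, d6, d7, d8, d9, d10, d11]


Parity bits: p1=1, p2=1, p3=0, p4=1

110001010001011


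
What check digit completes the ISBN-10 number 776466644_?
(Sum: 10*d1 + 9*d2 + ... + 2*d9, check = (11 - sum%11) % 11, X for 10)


Weighted sum: 319
319 mod 11 = 0

Check digit: 0


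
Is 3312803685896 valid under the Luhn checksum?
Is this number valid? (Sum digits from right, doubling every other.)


Luhn sum = 60
60 mod 10 = 0

Valid (Luhn sum mod 10 = 0)


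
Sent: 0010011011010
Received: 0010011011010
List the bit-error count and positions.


XOR: 0000000000000

0 errors (received matches sent)


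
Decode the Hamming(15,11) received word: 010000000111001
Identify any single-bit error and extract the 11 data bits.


Syndrome = 0: no error detected

Data: 00000111001 (no errors)


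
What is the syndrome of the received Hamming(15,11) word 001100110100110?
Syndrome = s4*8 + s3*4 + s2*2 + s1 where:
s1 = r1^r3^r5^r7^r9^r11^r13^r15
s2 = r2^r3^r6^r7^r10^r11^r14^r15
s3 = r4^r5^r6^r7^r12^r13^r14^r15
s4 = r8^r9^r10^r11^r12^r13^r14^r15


s1=1, s2=0, s3=0, s4=0

Syndrome = 1 (error at position 1)


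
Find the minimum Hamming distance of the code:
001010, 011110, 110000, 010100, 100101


Comparing all pairs, minimum distance: 2
Can detect 1 errors, correct 0 errors

2


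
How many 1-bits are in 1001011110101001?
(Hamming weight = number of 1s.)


Counting 1s in 1001011110101001

9


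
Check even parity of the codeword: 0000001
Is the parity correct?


Number of 1s: 1

No, parity error (1 ones)


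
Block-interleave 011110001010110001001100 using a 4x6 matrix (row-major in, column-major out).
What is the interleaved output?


Matrix:
  011110
  001010
  110001
  001100
Read columns: 001010101101100111000010

001010101101100111000010


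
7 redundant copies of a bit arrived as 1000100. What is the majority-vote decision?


Ones: 2 out of 7
Threshold: 4

0 (2/7 voted 1)


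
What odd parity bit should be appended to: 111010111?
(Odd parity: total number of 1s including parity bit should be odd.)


Number of 1s in data: 7
Parity bit: 0

0


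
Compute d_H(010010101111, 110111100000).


XOR: 100101001111
Count of 1s: 7

7


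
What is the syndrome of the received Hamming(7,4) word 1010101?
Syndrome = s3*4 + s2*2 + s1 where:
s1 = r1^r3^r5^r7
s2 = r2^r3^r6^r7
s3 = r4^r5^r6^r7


s1=0, s2=0, s3=0

Syndrome = 0 (no error)


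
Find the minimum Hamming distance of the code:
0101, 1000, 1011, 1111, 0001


Comparing all pairs, minimum distance: 1
Can detect 0 errors, correct 0 errors

1


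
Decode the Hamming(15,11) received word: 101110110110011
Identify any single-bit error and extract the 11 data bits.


Syndrome = 12: error at position 12

Data: 11010111011 (corrected bit 12)


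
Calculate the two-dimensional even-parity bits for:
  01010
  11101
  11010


Row parities: 001
Column parities: 01101

Row P: 001, Col P: 01101, Corner: 1


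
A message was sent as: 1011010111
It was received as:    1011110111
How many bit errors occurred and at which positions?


XOR: 0000100000

1 error(s) at position(s): 4


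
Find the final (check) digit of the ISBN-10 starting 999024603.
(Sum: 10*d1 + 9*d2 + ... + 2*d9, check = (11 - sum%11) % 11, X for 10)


Weighted sum: 305
305 mod 11 = 8

Check digit: 3


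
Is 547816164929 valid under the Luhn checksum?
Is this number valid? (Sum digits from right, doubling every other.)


Luhn sum = 64
64 mod 10 = 4

Invalid (Luhn sum mod 10 = 4)


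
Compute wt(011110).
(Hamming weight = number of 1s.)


Counting 1s in 011110

4


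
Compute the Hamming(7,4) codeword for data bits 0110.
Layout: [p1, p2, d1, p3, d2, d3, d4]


Parity bits: p1=1, p2=1, p3=0

1100110


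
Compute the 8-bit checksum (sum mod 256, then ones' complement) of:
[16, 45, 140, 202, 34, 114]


Sum = 551 mod 256 = 39
Complement = 216

216


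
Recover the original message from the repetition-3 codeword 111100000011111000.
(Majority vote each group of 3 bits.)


Groups: 111, 100, 000, 011, 111, 000
Majority votes: 100110

100110


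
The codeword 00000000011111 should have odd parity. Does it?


Number of 1s: 5

Yes, parity is correct (5 ones)


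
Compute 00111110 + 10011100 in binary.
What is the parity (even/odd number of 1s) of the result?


00111110 = 62
10011100 = 156
Sum = 218 = 11011010
1s count = 5

odd parity (5 ones in 11011010)


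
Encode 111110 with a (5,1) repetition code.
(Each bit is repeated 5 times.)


Each bit -> 5 copies

111111111111111111111111100000


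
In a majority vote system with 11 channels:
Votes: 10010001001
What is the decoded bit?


Ones: 4 out of 11
Threshold: 6

0 (4/11 voted 1)


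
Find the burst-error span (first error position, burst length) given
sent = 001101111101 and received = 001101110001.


XOR: 000000001100

Burst at position 8, length 2


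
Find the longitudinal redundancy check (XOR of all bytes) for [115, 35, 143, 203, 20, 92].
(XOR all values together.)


XOR chain: 115 ^ 35 ^ 143 ^ 203 ^ 20 ^ 92 = 92

92


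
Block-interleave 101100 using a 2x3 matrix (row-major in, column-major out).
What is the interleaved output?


Matrix:
  101
  100
Read columns: 110010

110010


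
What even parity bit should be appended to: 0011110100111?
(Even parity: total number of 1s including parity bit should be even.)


Number of 1s in data: 8
Parity bit: 0

0


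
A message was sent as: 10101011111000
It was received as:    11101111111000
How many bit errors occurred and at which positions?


XOR: 01000100000000

2 error(s) at position(s): 1, 5


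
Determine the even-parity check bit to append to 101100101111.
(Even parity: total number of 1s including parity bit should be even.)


Number of 1s in data: 8
Parity bit: 0

0


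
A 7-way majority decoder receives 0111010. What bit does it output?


Ones: 4 out of 7
Threshold: 4

1 (4/7 voted 1)


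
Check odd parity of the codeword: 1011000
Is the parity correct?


Number of 1s: 3

Yes, parity is correct (3 ones)


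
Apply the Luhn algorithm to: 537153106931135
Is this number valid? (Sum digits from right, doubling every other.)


Luhn sum = 64
64 mod 10 = 4

Invalid (Luhn sum mod 10 = 4)


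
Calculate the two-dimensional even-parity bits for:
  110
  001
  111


Row parities: 011
Column parities: 000

Row P: 011, Col P: 000, Corner: 0


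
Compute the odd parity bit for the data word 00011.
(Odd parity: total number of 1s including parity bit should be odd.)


Number of 1s in data: 2
Parity bit: 1

1


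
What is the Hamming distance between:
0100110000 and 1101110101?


XOR: 1001000101
Count of 1s: 4

4


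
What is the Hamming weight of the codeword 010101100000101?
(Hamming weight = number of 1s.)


Counting 1s in 010101100000101

6


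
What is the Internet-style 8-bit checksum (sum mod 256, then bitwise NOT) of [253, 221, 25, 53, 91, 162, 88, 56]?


Sum = 949 mod 256 = 181
Complement = 74

74


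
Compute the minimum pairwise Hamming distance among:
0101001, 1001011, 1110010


Comparing all pairs, minimum distance: 3
Can detect 2 errors, correct 1 errors

3


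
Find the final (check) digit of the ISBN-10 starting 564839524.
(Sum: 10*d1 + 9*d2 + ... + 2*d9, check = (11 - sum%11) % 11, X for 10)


Weighted sum: 289
289 mod 11 = 3

Check digit: 8


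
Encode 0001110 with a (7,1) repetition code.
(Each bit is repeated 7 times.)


Each bit -> 7 copies

0000000000000000000001111111111111111111110000000


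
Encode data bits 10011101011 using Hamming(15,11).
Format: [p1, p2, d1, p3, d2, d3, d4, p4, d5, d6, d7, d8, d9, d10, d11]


Parity bits: p1=0, p2=1, p3=0, p4=1

011000111101011


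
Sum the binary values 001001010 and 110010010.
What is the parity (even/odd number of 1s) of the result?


001001010 = 74
110010010 = 402
Sum = 476 = 111011100
1s count = 6

even parity (6 ones in 111011100)


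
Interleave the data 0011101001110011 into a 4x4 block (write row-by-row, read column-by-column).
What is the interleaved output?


Matrix:
  0011
  1010
  0111
  0011
Read columns: 0100001011111011

0100001011111011


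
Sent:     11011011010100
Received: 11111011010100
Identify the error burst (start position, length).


XOR: 00100000000000

Burst at position 2, length 1


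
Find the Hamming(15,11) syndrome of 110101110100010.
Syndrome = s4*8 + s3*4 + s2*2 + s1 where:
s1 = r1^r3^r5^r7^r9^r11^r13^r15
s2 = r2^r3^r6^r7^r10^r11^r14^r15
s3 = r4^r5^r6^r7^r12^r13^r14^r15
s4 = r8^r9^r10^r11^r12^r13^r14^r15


s1=0, s2=1, s3=0, s4=1

Syndrome = 10 (error at position 10)


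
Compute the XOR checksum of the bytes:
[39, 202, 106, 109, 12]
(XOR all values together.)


XOR chain: 39 ^ 202 ^ 106 ^ 109 ^ 12 = 230

230


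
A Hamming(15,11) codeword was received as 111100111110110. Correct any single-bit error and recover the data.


Syndrome = 0: no error detected

Data: 10011110110 (no errors)


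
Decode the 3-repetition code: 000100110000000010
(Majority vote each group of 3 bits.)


Groups: 000, 100, 110, 000, 000, 010
Majority votes: 001000

001000


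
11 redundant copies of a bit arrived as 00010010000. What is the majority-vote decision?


Ones: 2 out of 11
Threshold: 6

0 (2/11 voted 1)


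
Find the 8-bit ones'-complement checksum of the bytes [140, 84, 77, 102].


Sum = 403 mod 256 = 147
Complement = 108

108


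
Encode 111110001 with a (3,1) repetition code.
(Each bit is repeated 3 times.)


Each bit -> 3 copies

111111111111111000000000111


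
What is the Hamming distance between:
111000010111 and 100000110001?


XOR: 011000100110
Count of 1s: 5

5


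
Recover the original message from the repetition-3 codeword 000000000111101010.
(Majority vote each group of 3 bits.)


Groups: 000, 000, 000, 111, 101, 010
Majority votes: 000110

000110


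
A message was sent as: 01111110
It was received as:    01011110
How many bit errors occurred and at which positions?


XOR: 00100000

1 error(s) at position(s): 2


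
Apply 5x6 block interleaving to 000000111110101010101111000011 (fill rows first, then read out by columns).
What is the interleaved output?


Matrix:
  000000
  111110
  101010
  101111
  000011
Read columns: 011100100001110010100111100011

011100100001110010100111100011


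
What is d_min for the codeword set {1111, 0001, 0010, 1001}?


Comparing all pairs, minimum distance: 1
Can detect 0 errors, correct 0 errors

1


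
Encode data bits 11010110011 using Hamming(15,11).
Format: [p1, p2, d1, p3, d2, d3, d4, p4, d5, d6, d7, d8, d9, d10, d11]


Parity bits: p1=1, p2=0, p3=0, p4=0

101010100110011


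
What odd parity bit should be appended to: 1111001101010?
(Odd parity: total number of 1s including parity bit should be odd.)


Number of 1s in data: 8
Parity bit: 1

1


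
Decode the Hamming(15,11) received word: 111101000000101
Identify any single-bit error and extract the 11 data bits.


Syndrome = 0: no error detected

Data: 10100000101 (no errors)


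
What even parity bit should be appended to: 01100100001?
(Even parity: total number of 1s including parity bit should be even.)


Number of 1s in data: 4
Parity bit: 0

0


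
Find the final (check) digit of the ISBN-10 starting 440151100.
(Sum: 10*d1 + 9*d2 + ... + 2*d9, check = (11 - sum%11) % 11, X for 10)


Weighted sum: 122
122 mod 11 = 1

Check digit: X


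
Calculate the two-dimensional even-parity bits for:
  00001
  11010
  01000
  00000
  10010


Row parities: 11100
Column parities: 00001

Row P: 11100, Col P: 00001, Corner: 1


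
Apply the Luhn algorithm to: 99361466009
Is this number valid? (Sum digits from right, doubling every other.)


Luhn sum = 51
51 mod 10 = 1

Invalid (Luhn sum mod 10 = 1)


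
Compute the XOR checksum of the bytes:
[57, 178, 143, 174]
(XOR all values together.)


XOR chain: 57 ^ 178 ^ 143 ^ 174 = 170

170


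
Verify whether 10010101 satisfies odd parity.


Number of 1s: 4

No, parity error (4 ones)


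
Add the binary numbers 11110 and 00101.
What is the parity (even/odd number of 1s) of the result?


11110 = 30
00101 = 5
Sum = 35 = 100011
1s count = 3

odd parity (3 ones in 100011)


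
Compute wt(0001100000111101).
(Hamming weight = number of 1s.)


Counting 1s in 0001100000111101

7


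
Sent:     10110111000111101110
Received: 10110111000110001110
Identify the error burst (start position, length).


XOR: 00000000000001100000

Burst at position 13, length 2


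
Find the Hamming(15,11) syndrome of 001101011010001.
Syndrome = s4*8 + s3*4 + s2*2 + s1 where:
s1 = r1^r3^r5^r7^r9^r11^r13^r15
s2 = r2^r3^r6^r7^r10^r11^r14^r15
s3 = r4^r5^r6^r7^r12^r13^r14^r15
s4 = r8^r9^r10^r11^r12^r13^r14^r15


s1=0, s2=0, s3=1, s4=0

Syndrome = 4 (error at position 4)


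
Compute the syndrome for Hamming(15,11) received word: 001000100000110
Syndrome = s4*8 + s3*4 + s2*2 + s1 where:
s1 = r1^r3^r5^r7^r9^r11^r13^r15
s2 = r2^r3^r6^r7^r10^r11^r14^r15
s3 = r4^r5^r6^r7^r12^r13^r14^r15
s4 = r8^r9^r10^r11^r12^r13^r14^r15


s1=1, s2=1, s3=1, s4=0

Syndrome = 7 (error at position 7)


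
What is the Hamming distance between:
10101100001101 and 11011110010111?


XOR: 01110010011010
Count of 1s: 7

7


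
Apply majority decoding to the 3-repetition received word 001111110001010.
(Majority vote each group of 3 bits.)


Groups: 001, 111, 110, 001, 010
Majority votes: 01100

01100


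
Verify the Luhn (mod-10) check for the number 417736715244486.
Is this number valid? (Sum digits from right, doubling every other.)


Luhn sum = 71
71 mod 10 = 1

Invalid (Luhn sum mod 10 = 1)


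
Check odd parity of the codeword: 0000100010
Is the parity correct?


Number of 1s: 2

No, parity error (2 ones)


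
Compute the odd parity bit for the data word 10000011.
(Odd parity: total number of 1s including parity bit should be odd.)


Number of 1s in data: 3
Parity bit: 0

0


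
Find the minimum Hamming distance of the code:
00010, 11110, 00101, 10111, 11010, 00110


Comparing all pairs, minimum distance: 1
Can detect 0 errors, correct 0 errors

1


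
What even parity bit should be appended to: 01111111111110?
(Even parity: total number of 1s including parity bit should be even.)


Number of 1s in data: 12
Parity bit: 0

0


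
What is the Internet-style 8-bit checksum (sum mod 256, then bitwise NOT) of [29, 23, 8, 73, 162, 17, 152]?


Sum = 464 mod 256 = 208
Complement = 47

47


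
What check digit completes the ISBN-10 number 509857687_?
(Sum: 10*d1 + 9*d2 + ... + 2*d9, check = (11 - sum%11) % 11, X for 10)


Weighted sum: 305
305 mod 11 = 8

Check digit: 3


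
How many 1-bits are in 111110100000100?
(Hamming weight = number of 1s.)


Counting 1s in 111110100000100

7


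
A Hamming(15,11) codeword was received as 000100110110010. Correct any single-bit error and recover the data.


Syndrome = 4: error at position 4

Data: 00010110010 (corrected bit 4)


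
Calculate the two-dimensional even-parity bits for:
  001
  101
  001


Row parities: 101
Column parities: 101

Row P: 101, Col P: 101, Corner: 0


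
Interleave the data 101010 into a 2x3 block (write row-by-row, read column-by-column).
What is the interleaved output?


Matrix:
  101
  010
Read columns: 100110

100110


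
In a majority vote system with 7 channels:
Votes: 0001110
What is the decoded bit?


Ones: 3 out of 7
Threshold: 4

0 (3/7 voted 1)


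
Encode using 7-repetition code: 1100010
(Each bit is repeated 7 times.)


Each bit -> 7 copies

1111111111111100000000000000000000011111110000000


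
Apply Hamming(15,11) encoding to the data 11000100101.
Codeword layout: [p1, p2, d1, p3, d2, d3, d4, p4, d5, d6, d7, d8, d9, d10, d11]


Parity bits: p1=0, p2=1, p3=1, p4=1

011110010100101


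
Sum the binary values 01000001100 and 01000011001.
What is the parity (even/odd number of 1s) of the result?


01000001100 = 524
01000011001 = 537
Sum = 1061 = 10000100101
1s count = 4

even parity (4 ones in 10000100101)


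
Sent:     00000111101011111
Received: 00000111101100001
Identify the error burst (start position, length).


XOR: 00000000000111110

Burst at position 11, length 5


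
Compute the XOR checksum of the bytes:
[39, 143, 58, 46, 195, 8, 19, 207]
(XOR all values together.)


XOR chain: 39 ^ 143 ^ 58 ^ 46 ^ 195 ^ 8 ^ 19 ^ 207 = 171

171


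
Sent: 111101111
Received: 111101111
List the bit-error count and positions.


XOR: 000000000

0 errors (received matches sent)


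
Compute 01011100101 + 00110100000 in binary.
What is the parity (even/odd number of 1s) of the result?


01011100101 = 741
00110100000 = 416
Sum = 1157 = 10010000101
1s count = 4

even parity (4 ones in 10010000101)
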